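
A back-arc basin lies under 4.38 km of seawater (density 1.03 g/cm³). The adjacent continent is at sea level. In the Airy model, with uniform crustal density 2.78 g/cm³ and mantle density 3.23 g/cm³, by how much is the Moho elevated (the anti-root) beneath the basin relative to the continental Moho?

By Archimedes' principle applied to the lithosphere: replacing crust with seawater at the top is compensated by replacing crust with mantle at the base: d (ρ_c − ρ_w) = a (ρ_m − ρ_c).
a = d (ρ_c − ρ_w)/(ρ_m − ρ_c) = 4.38 km × 1.75/0.45 = 17 km.

17 km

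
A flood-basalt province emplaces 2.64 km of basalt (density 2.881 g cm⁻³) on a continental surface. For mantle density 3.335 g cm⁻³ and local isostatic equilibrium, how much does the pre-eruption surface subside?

Subaerial loading: s = t ρ_load / ρ_m.
s = 2.64 km × 2.881/3.335 = 2.28 km.

2.28 km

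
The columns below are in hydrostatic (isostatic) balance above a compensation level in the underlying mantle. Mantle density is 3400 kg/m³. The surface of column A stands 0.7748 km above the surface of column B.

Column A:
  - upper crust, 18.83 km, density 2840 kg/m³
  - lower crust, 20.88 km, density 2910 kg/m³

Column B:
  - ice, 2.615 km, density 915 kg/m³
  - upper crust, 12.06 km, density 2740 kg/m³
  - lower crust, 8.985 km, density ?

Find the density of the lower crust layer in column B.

Take the compensation level at the base of the deeper column (depth z_c below the surface of column A) and equate Σ ρ_i t_i down to z_c; mantle fills any gap and the z_c terms cancel.
Column A: 18.83×2840 + 20.88×2910 + (z_c − 39.71)×3400
Column B: 0.7748×0 + 2.615×915 + 12.06×2740 + 8.985×ρ + (z_c − 0.7748 − 23.66)×3400
The z_c×3400 term appears on both sides and cancels. Collect the known terms of each column as K = Σ(ρt)_known − 3400 × (depth of known layers): K_A = 114238 − 3400×39.71 = −20776; K_B = 35437.125 − 3400×(0.7748 + 23.66) = −47641.195.
Balance: K_A = K_B + 8.985×ρ, so ρ = (K_A − K_B)/8.985 = 26865.2/8.985 = 2990 kg/m³.

2990 kg/m³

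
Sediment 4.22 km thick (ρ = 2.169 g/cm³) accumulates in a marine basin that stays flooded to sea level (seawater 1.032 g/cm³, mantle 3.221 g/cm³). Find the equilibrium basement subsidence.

2.19 km

Submarine loading: the sediment displaces seawater, and the subsidence is in turn flooded, so s (ρ_m − ρ_w) = t (ρ_sed − ρ_w).
s = 4.22 km × (2.169 − 1.032) / (3.221 − 1.032) = 2.19 km.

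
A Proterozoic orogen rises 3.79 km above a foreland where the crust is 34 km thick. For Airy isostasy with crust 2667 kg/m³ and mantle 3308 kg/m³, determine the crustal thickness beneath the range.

Root depth r = h ρ_c / (ρ_m − ρ_c) = 3.79 km × 2667 / 641 = 15.77 km.
Total thickness = T + h + r = 34 km + 3.79 km + 15.77 km = 53.6 km.

53.6 km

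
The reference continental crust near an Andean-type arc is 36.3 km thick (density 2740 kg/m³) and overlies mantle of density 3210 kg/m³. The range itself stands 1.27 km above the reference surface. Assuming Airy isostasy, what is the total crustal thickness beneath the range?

Root depth r = h ρ_c / (ρ_m − ρ_c) = 1.27 km × 2740 / 470 = 7.404 km.
Total thickness = T + h + r = 36.3 km + 1.27 km + 7.404 km = 45 km.

45 km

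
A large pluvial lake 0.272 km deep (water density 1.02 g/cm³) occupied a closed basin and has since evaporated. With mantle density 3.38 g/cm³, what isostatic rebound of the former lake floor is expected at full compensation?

0.0821 km

u = d ρ_w/ρ_m = 0.272 km × 1.02/3.38 = 0.0821 km.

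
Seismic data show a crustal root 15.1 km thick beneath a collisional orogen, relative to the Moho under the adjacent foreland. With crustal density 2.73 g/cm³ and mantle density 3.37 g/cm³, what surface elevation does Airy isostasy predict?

Equating mass per unit area of the two columns: ρ_c h = (ρ_m − ρ_c) r.
h = r (ρ_m − ρ_c) / ρ_c = 15.1 km × (3.37 − 2.73) / 2.73 = 3.54 km.

3.54 km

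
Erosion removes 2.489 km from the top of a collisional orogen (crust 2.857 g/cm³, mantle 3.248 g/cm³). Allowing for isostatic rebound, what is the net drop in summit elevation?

Rebound u = e ρ_c/ρ_m = 2.489 km × 2.857/3.248 = 2.189 km.
Net surface drop = e − u = 2.489 km − 2.189 km = e (ρ_m − ρ_c)/ρ_m = 0.3 km.

0.3 km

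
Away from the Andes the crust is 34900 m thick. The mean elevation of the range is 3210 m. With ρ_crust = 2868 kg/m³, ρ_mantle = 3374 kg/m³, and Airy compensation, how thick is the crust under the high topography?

Root depth r = h ρ_c / (ρ_m − ρ_c) = 3210 m × 2868 / 506 = 18190 m.
Total thickness = T + h + r = 34900 m + 3210 m + 18190 m = 56300 m.

56300 m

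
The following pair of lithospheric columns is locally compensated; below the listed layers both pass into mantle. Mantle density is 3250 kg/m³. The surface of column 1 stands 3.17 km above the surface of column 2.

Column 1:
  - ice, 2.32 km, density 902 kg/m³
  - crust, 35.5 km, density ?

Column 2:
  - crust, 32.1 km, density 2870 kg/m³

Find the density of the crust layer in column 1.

Take the compensation level at the base of the deeper column (depth z_c below the surface of column 1) and equate Σ ρ_i t_i down to z_c; mantle fills any gap and the z_c terms cancel.
Column 1: 2.32×902 + 35.5×ρ + (z_c − 37.82)×3250
Column 2: 3.17×0 + 32.1×2870 + (z_c − 3.17 − 32.1)×3250
The z_c×3250 term appears on both sides and cancels. Collect the known terms of each column as K = Σ(ρt)_known − 3250 × (depth of known layers): K_1 = 2092.64 − 3250×37.82 = −120822.36; K_2 = 92127 − 3250×(3.17 + 32.1) = −22500.5.
Balance: K_1 + 35.5×ρ = K_2, so ρ = (K_2 − K_1)/35.5 = 98321.9/35.5 = 2770 kg/m³.

2770 kg/m³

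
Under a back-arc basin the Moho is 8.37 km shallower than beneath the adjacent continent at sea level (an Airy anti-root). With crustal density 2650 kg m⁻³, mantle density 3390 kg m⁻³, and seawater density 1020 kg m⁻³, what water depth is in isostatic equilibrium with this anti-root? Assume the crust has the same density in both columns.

Replacing a thickness d of crust by seawater at the top must be balanced by replacing crust with mantle at the base: d (ρ_c − ρ_w) = a (ρ_m − ρ_c).
d = a (ρ_m − ρ_c)/(ρ_c − ρ_w) = 8.37 km × 740/1630 = 3.8 km.

3.8 km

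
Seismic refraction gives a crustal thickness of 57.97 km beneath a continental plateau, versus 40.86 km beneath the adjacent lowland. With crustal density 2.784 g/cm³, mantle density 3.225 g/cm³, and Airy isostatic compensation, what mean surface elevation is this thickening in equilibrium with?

Excess crust Δ = 57.97 km − 40.86 km = 17.11 km, split between elevation h and root r with h + r = Δ.
Airy balance ρ_c h = (ρ_m − ρ_c) r gives r = h ρ_c/(ρ_m − ρ_c), so h (1 + ρ_c/(ρ_m − ρ_c)) = Δ, i.e. h = Δ (ρ_m − ρ_c)/ρ_m.
h = 17.11 km × 0.441/3.225 = 2.34 km.

2.34 km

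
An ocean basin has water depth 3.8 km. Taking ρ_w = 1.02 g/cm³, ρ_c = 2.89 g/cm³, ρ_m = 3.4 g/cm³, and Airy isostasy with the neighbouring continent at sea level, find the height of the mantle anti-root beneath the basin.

13.9 km

Balancing pressure at the compensation depth: replacing crust with seawater at the top is compensated by replacing crust with mantle at the base: d (ρ_c − ρ_w) = a (ρ_m − ρ_c).
a = d (ρ_c − ρ_w)/(ρ_m − ρ_c) = 3.8 km × 1.87/0.51 = 13.9 km.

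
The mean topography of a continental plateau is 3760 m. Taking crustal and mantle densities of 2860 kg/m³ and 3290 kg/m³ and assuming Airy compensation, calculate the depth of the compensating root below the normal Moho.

Isostatic balance requires: the weight of the topography is balanced by the buoyancy of the root, ρ_c h = (ρ_m − ρ_c) r.
r = h · ρ_c / (ρ_m − ρ_c) = 3760 m × 2860 / (3290 − 2860) = 25000 m.

25000 m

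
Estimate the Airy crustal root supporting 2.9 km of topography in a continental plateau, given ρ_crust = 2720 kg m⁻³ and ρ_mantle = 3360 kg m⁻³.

12.3 km

For local isostatic compensation: the weight of the topography is balanced by the buoyancy of the root, ρ_c h = (ρ_m − ρ_c) r.
r = h · ρ_c / (ρ_m − ρ_c) = 2.9 km × 2720 / (3360 − 2720) = 12.3 km.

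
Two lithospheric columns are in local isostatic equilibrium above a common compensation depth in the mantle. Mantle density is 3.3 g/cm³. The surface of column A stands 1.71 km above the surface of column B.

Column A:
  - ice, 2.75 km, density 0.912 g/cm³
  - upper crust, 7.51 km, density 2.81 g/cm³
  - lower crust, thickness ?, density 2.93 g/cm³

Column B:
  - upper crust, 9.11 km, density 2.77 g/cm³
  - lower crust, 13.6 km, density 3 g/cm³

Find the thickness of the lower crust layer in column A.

11.6 km

Take the compensation level at the base of the deeper column (depth z_c below the surface of column A) and equate Σ ρ_i t_i down to z_c; mantle fills any gap and the z_c terms cancel.
Column A: 2.75×0.912 + 7.51×2.81 + x×2.93 + (z_c − 10.26 − x)×3.3
Column B: 1.71×0 + 9.11×2.77 + 13.6×3 + (z_c − 1.71 − 22.71)×3.3
The z_c×3.3 term appears on both sides and cancels. Collect the known terms of each column as K = Σ(ρt)_known − 3.3 × (depth of known layers): K_A = 23.6111 − 3.3×10.26 = −10.2469; K_B = 66.0347 − 3.3×(1.71 + 22.71) = −14.5513.
Balance: K_A − x×(3.3 − 2.93) = K_B, so x = (K_A − K_B)/(3.3 − 2.93) = 4.3044/0.37 = 11.6 km.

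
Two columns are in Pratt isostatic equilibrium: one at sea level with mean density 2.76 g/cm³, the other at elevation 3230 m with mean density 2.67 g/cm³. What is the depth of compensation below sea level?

ρ_ref D = ρ (D + h) → D (ρ_ref − ρ) = ρ h.
D = ρ h/(ρ_ref − ρ) = 2.67 × 3230 m/(2.76 − 2.67) = 95800 m.

95800 m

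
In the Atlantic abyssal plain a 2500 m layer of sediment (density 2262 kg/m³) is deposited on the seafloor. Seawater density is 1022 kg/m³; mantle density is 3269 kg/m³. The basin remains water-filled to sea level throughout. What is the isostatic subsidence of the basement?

Submarine loading: the sediment displaces seawater, and the subsidence is in turn flooded, so s (ρ_m − ρ_w) = t (ρ_sed − ρ_w).
s = 2500 m × (2262 − 1022) / (3269 − 1022) = 1380 m.

1380 m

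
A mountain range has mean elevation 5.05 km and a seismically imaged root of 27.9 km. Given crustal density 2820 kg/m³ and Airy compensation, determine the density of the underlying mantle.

Airy balance: ρ_c h = (ρ_m − ρ_c) r → ρ_m = ρ_c (1 + h/r).
ρ_m = 2820 × (1 + 5.05 km/27.9 km) = 3330 kg/m³.

3330 kg/m³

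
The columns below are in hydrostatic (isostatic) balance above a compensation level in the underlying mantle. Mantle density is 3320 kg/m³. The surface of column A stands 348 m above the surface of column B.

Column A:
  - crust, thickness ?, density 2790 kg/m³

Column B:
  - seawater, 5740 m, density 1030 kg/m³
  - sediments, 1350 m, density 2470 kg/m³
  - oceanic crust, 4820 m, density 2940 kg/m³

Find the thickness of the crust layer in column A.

32600 m

Take the compensation level at the base of the deeper column (depth z_c below the surface of column A) and equate Σ ρ_i t_i down to z_c; mantle fills any gap and the z_c terms cancel.
Column A: x×2790 + (z_c − 0 − x)×3320
Column B: 348×0 + 5740×1030 + 1350×2470 + 4820×2940 + (z_c − 348 − 11910)×3320
The z_c×3320 term appears on both sides and cancels. Collect the known terms of each column as K = Σ(ρt)_known − 3320 × (depth of known layers): K_A = 0 − 3320×0 = 0; K_B = 23417500 − 3320×(348 + 11910) = −17279060.
Balance: K_A − x×(3320 − 2790) = K_B, so x = (K_A − K_B)/(3320 − 2790) = 17279100/530 = 32600 m.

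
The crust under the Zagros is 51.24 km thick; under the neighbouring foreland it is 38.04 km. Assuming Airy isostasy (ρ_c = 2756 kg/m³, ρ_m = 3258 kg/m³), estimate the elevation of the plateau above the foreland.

Excess crust Δ = 51.24 km − 38.04 km = 13.2 km, split between elevation h and root r with h + r = Δ.
Airy balance ρ_c h = (ρ_m − ρ_c) r gives r = h ρ_c/(ρ_m − ρ_c), so h (1 + ρ_c/(ρ_m − ρ_c)) = Δ, i.e. h = Δ (ρ_m − ρ_c)/ρ_m.
h = 13.2 km × 502/3258 = 2.03 km.

2.03 km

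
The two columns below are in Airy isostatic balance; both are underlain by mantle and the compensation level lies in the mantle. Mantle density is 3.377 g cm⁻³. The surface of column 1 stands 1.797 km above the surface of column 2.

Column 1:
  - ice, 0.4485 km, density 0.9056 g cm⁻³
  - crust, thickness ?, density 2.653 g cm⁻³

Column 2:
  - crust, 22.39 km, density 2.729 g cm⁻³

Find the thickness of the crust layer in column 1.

Take the compensation level at the base of the deeper column (depth z_c below the surface of column 1) and equate Σ ρ_i t_i down to z_c; mantle fills any gap and the z_c terms cancel.
Column 1: 0.4485×0.9056 + x×2.653 + (z_c − 0.4485 − x)×3.377
Column 2: 1.797×0 + 22.39×2.729 + (z_c − 1.797 − 22.39)×3.377
The z_c×3.377 term appears on both sides and cancels. Collect the known terms of each column as K = Σ(ρt)_known − 3.377 × (depth of known layers): K_1 = 0.4061616 − 3.377×0.4485 = −1.1084229; K_2 = 61.10231 − 3.377×(1.797 + 22.39) = −20.577189.
Balance: K_1 − x×(3.377 − 2.653) = K_2, so x = (K_1 − K_2)/(3.377 − 2.653) = 19.4688/0.724 = 26.9 km.

26.9 km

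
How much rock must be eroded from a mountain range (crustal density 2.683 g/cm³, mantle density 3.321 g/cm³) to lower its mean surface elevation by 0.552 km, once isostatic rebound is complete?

Net drop Δ = e − u = e − e ρ_c/ρ_m = e (ρ_m − ρ_c)/ρ_m.
e = Δ ρ_m/(ρ_m − ρ_c) = 0.552 km × 3.321/0.638 = 2.87 km.

2.87 km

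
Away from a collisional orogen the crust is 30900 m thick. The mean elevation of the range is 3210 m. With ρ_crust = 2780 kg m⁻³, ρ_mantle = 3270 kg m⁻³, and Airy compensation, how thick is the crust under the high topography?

52300 m

Root depth r = h ρ_c / (ρ_m − ρ_c) = 3210 m × 2780 / 490 = 18210 m.
Total thickness = T + h + r = 30900 m + 3210 m + 18210 m = 52300 m.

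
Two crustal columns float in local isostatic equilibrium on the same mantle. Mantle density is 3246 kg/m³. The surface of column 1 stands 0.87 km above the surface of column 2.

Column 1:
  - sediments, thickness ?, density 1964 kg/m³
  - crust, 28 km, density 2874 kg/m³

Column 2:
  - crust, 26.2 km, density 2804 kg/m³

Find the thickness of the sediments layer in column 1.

Take the compensation level at the base of the deeper column (depth z_c below the surface of column 1) and equate Σ ρ_i t_i down to z_c; mantle fills any gap and the z_c terms cancel.
Column 1: x×1964 + 28×2874 + (z_c − 28 − x)×3246
Column 2: 0.87×0 + 26.2×2804 + (z_c − 0.87 − 26.2)×3246
The z_c×3246 term appears on both sides and cancels. Collect the known terms of each column as K = Σ(ρt)_known − 3246 × (depth of known layers): K_1 = 80472 − 3246×28 = −10416; K_2 = 73464.8 − 3246×(0.87 + 26.2) = −14404.42.
Balance: K_1 − x×(3246 − 1964) = K_2, so x = (K_1 − K_2)/(3246 − 1964) = 3988.42/1282 = 3.11 km.

3.11 km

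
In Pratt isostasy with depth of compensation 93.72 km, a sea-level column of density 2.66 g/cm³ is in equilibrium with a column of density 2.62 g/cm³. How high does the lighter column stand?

ρ_ref D = ρ (D + h) → h = D (ρ_ref − ρ)/ρ.
h = 93.72 km × (2.66 − 2.62)/2.62 = 1.43 km.

1.43 km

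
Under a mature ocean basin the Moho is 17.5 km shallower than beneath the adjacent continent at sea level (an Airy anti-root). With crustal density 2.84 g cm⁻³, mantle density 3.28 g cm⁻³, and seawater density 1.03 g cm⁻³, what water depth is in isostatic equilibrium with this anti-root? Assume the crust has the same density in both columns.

Replacing a thickness d of crust by seawater at the top must be balanced by replacing crust with mantle at the base: d (ρ_c − ρ_w) = a (ρ_m − ρ_c).
d = a (ρ_m − ρ_c)/(ρ_c − ρ_w) = 17.5 km × 0.44/1.81 = 4.25 km.

4.25 km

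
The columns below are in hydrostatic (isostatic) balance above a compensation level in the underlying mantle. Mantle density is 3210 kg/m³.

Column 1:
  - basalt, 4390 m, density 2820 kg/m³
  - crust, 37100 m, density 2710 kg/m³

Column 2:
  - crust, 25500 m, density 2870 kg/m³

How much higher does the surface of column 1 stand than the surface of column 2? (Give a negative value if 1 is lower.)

For any compensation level in the mantle, the mantle terms cancel and isostasy reduces to e = (Σt_1 − Σt_2) − (Σ(ρt)_1 − Σ(ρt)_2) / ρ_m.
Σt_1 = 41490 m; Σt_2 = 25500 m; Σ(ρt)_1 = 112920800; Σ(ρt)_2 = 73185000 (in m·kg/m³).
e = (41490 − 25500) − (112920800 − 73185000) / 3210 = 3610 m.

3610 m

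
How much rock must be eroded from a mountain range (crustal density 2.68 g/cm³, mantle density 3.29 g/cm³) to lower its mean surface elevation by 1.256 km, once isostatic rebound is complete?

6.77 km

Net drop Δ = e − u = e − e ρ_c/ρ_m = e (ρ_m − ρ_c)/ρ_m.
e = Δ ρ_m/(ρ_m − ρ_c) = 1.256 km × 3.29/0.61 = 6.77 km.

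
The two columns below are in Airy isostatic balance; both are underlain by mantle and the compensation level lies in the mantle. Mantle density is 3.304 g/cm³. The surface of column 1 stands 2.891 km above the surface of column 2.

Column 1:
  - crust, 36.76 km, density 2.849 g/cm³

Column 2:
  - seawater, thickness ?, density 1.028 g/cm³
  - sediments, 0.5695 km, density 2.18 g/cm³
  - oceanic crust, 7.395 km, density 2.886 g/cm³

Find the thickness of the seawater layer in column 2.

Take the compensation level at the base of the deeper column (depth z_c below the surface of column 1) and equate Σ ρ_i t_i down to z_c; mantle fills any gap and the z_c terms cancel.
Column 1: 36.76×2.849 + (z_c − 36.76)×3.304
Column 2: 2.891×0 + x×1.028 + 0.5695×2.18 + 7.395×2.886 + (z_c − 2.891 − 7.9645 − x)×3.304
The z_c×3.304 term appears on both sides and cancels. Collect the known terms of each column as K = Σ(ρt)_known − 3.304 × (depth of known layers): K_1 = 104.72924 − 3.304×36.76 = −16.7258; K_2 = 22.58348 − 3.304×(2.891 + 7.9645) = −13.283092.
Balance: K_1 = K_2 − x×(3.304 − 1.028), so x = (K_2 − K_1)/(3.304 − 1.028) = 3.44271/2.276 = 1.51 km.

1.51 km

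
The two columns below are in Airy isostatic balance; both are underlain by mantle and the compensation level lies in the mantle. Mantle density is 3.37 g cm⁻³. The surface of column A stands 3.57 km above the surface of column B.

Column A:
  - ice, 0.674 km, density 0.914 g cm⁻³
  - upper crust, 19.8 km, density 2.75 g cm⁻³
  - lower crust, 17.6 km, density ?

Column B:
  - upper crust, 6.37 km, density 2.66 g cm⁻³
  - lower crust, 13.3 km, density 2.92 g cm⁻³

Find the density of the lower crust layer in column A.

Take the compensation level at the base of the deeper column (depth z_c below the surface of column A) and equate Σ ρ_i t_i down to z_c; mantle fills any gap and the z_c terms cancel.
Column A: 0.674×0.914 + 19.8×2.75 + 17.6×ρ + (z_c − 38.074)×3.37
Column B: 3.57×0 + 6.37×2.66 + 13.3×2.92 + (z_c − 3.57 − 19.67)×3.37
The z_c×3.37 term appears on both sides and cancels. Collect the known terms of each column as K = Σ(ρt)_known − 3.37 × (depth of known layers): K_A = 55.066036 − 3.37×38.074 = −73.243344; K_B = 55.7802 − 3.37×(3.57 + 19.67) = −22.5386.
Balance: K_A + 17.6×ρ = K_B, so ρ = (K_B − K_A)/17.6 = 50.7047/17.6 = 2.88 g cm⁻³.

2.88 g cm⁻³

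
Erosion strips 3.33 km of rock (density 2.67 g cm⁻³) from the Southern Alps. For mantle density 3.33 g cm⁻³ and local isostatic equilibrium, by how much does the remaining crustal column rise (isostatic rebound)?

Unloading: uplift u = e ρ_c/ρ_m = 3.33 km × 2.67/3.33 = 2.67 km.

2.67 km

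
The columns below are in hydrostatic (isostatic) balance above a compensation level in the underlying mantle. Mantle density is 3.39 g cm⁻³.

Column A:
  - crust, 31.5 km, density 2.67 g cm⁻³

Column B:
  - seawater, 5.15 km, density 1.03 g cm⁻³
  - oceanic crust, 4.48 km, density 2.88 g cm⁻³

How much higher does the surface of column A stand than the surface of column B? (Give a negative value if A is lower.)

For any compensation level in the mantle, the mantle terms cancel and isostasy reduces to e = (Σt_A − Σt_B) − (Σ(ρt)_A − Σ(ρt)_B) / ρ_m.
Σt_A = 31.5 km; Σt_B = 9.63 km; Σ(ρt)_A = 84.105; Σ(ρt)_B = 18.2069 (in km·g cm⁻³).
e = (31.5 − 9.63) − (84.105 − 18.2069) / 3.39 = 2.43 km.

2.43 km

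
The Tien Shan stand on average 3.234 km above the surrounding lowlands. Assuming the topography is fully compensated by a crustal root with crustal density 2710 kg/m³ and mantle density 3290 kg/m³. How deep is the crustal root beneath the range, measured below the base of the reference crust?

15.1 km

By Archimedes' principle applied to the lithosphere: the weight of the topography is balanced by the buoyancy of the root, ρ_c h = (ρ_m − ρ_c) r.
r = h · ρ_c / (ρ_m − ρ_c) = 3.234 km × 2710 / (3290 − 2710) = 15.1 km.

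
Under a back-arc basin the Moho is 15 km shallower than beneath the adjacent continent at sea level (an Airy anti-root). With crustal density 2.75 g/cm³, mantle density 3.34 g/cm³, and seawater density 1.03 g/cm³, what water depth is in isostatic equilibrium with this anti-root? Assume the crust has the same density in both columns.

Replacing a thickness d of crust by seawater at the top must be balanced by replacing crust with mantle at the base: d (ρ_c − ρ_w) = a (ρ_m − ρ_c).
d = a (ρ_m − ρ_c)/(ρ_c − ρ_w) = 15 km × 0.59/1.72 = 5.15 km.

5.15 km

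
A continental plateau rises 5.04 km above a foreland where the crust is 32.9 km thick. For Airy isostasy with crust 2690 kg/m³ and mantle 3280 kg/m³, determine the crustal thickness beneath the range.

60.9 km

Root depth r = h ρ_c / (ρ_m − ρ_c) = 5.04 km × 2690 / 590 = 22.98 km.
Total thickness = T + h + r = 32.9 km + 5.04 km + 22.98 km = 60.9 km.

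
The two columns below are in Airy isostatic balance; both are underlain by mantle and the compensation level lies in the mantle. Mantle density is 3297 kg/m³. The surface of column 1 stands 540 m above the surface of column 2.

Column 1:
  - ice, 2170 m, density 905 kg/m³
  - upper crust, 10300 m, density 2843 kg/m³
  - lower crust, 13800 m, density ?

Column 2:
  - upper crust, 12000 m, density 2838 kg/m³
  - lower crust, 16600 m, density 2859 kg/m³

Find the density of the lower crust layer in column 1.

2960 kg/m³

Take the compensation level at the base of the deeper column (depth z_c below the surface of column 1) and equate Σ ρ_i t_i down to z_c; mantle fills any gap and the z_c terms cancel.
Column 1: 2170×905 + 10300×2843 + 13800×ρ + (z_c − 26270)×3297
Column 2: 540×0 + 12000×2838 + 16600×2859 + (z_c − 540 − 28600)×3297
The z_c×3297 term appears on both sides and cancels. Collect the known terms of each column as K = Σ(ρt)_known − 3297 × (depth of known layers): K_1 = 31246750 − 3297×26270 = −55365440; K_2 = 81515400 − 3297×(540 + 28600) = −14559180.
Balance: K_1 + 13800×ρ = K_2, so ρ = (K_2 − K_1)/13800 = 40806300/13800 = 2960 kg/m³.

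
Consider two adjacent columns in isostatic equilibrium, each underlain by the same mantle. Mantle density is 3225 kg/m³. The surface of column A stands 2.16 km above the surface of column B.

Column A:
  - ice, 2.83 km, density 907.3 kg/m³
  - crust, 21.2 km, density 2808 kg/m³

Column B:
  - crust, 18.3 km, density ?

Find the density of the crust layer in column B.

2760 kg/m³

Take the compensation level at the base of the deeper column (depth z_c below the surface of column A) and equate Σ ρ_i t_i down to z_c; mantle fills any gap and the z_c terms cancel.
Column A: 2.83×907.3 + 21.2×2808 + (z_c − 24.03)×3225
Column B: 2.16×0 + 18.3×ρ + (z_c − 2.16 − 18.3)×3225
The z_c×3225 term appears on both sides and cancels. Collect the known terms of each column as K = Σ(ρt)_known − 3225 × (depth of known layers): K_A = 62097.259 − 3225×24.03 = −15399.491; K_B = 0 − 3225×(2.16 + 18.3) = −65983.5.
Balance: K_A = K_B + 18.3×ρ, so ρ = (K_A − K_B)/18.3 = 50584/18.3 = 2760 kg/m³.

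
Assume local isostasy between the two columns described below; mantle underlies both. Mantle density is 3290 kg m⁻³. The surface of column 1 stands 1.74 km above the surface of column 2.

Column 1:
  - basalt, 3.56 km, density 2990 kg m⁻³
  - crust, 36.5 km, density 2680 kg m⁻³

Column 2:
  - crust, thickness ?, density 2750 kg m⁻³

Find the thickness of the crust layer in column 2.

Take the compensation level at the base of the deeper column (depth z_c below the surface of column 1) and equate Σ ρ_i t_i down to z_c; mantle fills any gap and the z_c terms cancel.
Column 1: 3.56×2990 + 36.5×2680 + (z_c − 40.06)×3290
Column 2: 1.74×0 + x×2750 + (z_c − 1.74 − 0 − x)×3290
The z_c×3290 term appears on both sides and cancels. Collect the known terms of each column as K = Σ(ρt)_known − 3290 × (depth of known layers): K_1 = 108464.4 − 3290×40.06 = −23333; K_2 = 0 − 3290×(1.74 + 0) = −5724.6.
Balance: K_1 = K_2 − x×(3290 − 2750), so x = (K_2 − K_1)/(3290 − 2750) = 17608.4/540 = 32.6 km.

32.6 km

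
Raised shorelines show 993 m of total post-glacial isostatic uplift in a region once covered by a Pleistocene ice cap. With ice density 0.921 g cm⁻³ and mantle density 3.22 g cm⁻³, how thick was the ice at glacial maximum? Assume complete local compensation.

u = t ρ_ice/ρ_m → t = u ρ_m/ρ_ice = 993 m × 3.22/0.921 = 3470 m.

3470 m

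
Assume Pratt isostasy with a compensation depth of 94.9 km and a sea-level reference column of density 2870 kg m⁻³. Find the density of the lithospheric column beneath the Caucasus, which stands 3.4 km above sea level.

2770 kg m⁻³

Pratt balance: ρ_ref D = ρ (D + h).
ρ = ρ_ref D/(D + h) = 2870 × 94.9 km/(94.9 km + 3.4 km) = 2770 kg m⁻³.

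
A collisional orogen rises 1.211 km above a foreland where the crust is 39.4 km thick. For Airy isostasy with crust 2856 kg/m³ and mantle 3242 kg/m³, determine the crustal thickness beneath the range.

Root depth r = h ρ_c / (ρ_m − ρ_c) = 1.211 km × 2856 / 386 = 8.96 km.
Total thickness = T + h + r = 39.4 km + 1.211 km + 8.96 km = 49.6 km.

49.6 km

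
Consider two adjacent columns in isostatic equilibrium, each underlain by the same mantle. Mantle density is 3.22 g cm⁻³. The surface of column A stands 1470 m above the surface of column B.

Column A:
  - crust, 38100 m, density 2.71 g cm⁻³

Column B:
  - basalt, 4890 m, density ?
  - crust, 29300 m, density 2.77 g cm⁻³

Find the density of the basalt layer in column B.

2.91 g cm⁻³

Take the compensation level at the base of the deeper column (depth z_c below the surface of column A) and equate Σ ρ_i t_i down to z_c; mantle fills any gap and the z_c terms cancel.
Column A: 38100×2.71 + (z_c − 38100)×3.22
Column B: 1470×0 + 4890×ρ + 29300×2.77 + (z_c − 1470 − 34190)×3.22
The z_c×3.22 term appears on both sides and cancels. Collect the known terms of each column as K = Σ(ρt)_known − 3.22 × (depth of known layers): K_A = 103251 − 3.22×38100 = −19431; K_B = 81161 − 3.22×(1470 + 34190) = −33664.2.
Balance: K_A = K_B + 4890×ρ, so ρ = (K_A − K_B)/4890 = 14233.2/4890 = 2.91 g cm⁻³.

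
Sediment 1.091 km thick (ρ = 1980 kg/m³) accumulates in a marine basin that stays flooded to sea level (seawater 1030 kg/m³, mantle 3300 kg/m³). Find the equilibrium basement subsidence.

0.457 km

Submarine loading: the sediment displaces seawater, and the subsidence is in turn flooded, so s (ρ_m − ρ_w) = t (ρ_sed − ρ_w).
s = 1.091 km × (1980 − 1030) / (3300 − 1030) = 0.457 km.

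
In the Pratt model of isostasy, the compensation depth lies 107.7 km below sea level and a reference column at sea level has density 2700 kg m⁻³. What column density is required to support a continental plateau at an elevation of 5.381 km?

2570 kg m⁻³

Pratt balance: ρ_ref D = ρ (D + h).
ρ = ρ_ref D/(D + h) = 2700 × 107.7 km/(107.7 km + 5.381 km) = 2570 kg m⁻³.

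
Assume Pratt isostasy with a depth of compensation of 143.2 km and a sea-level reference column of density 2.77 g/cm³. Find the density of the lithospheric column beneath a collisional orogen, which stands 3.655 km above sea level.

2.7 g/cm³

Pratt balance: ρ_ref D = ρ (D + h).
ρ = ρ_ref D/(D + h) = 2.77 × 143.2 km/(143.2 km + 3.655 km) = 2.7 g/cm³.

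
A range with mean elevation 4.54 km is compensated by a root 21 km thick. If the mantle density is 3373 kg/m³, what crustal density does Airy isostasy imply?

ρ_c h = (ρ_m − ρ_c) r → ρ_c (h + r) = ρ_m r → ρ_c = ρ_m r / (h + r).
ρ_c = 3373 × 21 km / (4.54 km + 21 km) = 2770 kg/m³.

2770 kg/m³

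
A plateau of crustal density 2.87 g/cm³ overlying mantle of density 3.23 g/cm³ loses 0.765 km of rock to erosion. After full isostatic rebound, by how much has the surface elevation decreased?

Rebound u = e ρ_c/ρ_m = 0.765 km × 2.87/3.23 = 0.6797 km.
Net surface drop = e − u = 0.765 km − 0.6797 km = e (ρ_m − ρ_c)/ρ_m = 0.0853 km.

0.0853 km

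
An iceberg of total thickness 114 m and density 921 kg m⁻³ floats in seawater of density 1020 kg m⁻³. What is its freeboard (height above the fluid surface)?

11.1 m

Floating equilibrium: submerged depth d = t ρ_obj/ρ_fluid = 114 m × 921/1020 = 102.9 m.
Freeboard = t − d = 114 m − 102.9 m = 11.1 m.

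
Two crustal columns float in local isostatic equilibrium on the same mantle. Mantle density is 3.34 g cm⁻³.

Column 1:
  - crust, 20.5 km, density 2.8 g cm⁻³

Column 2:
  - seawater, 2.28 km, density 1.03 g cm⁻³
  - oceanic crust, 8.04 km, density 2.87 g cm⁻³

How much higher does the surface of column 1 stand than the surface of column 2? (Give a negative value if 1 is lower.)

0.606 km

For any compensation level in the mantle, the mantle terms cancel and isostasy reduces to e = (Σt_1 − Σt_2) − (Σ(ρt)_1 − Σ(ρt)_2) / ρ_m.
Σt_1 = 20.5 km; Σt_2 = 10.32 km; Σ(ρt)_1 = 57.4; Σ(ρt)_2 = 25.4232 (in km·g cm⁻³).
e = (20.5 − 10.32) − (57.4 − 25.4232) / 3.34 = 0.606 km.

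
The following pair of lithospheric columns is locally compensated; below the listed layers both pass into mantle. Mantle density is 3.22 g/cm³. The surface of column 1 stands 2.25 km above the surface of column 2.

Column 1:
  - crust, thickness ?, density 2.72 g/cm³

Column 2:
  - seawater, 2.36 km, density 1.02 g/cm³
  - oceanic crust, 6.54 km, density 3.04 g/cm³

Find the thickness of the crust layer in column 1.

Take the compensation level at the base of the deeper column (depth z_c below the surface of column 1) and equate Σ ρ_i t_i down to z_c; mantle fills any gap and the z_c terms cancel.
Column 1: x×2.72 + (z_c − 0 − x)×3.22
Column 2: 2.25×0 + 2.36×1.02 + 6.54×3.04 + (z_c − 2.25 − 8.9)×3.22
The z_c×3.22 term appears on both sides and cancels. Collect the known terms of each column as K = Σ(ρt)_known − 3.22 × (depth of known layers): K_1 = 0 − 3.22×0 = 0; K_2 = 22.2888 − 3.22×(2.25 + 8.9) = −13.6142.
Balance: K_1 − x×(3.22 − 2.72) = K_2, so x = (K_1 − K_2)/(3.22 − 2.72) = 13.6142/0.5 = 27.2 km.

27.2 km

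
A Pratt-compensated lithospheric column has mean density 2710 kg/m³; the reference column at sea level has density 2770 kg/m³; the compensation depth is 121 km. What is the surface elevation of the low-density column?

2.68 km

ρ_ref D = ρ (D + h) → h = D (ρ_ref − ρ)/ρ.
h = 121 km × (2770 − 2710)/2710 = 2.68 km.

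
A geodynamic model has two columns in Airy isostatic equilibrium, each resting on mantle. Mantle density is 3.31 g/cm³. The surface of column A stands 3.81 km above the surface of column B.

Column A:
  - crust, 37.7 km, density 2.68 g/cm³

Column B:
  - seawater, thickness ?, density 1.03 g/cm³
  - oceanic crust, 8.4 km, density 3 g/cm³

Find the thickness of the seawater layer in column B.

3.74 km

Take the compensation level at the base of the deeper column (depth z_c below the surface of column A) and equate Σ ρ_i t_i down to z_c; mantle fills any gap and the z_c terms cancel.
Column A: 37.7×2.68 + (z_c − 37.7)×3.31
Column B: 3.81×0 + x×1.03 + 8.4×3 + (z_c − 3.81 − 8.4 − x)×3.31
The z_c×3.31 term appears on both sides and cancels. Collect the known terms of each column as K = Σ(ρt)_known − 3.31 × (depth of known layers): K_A = 101.036 − 3.31×37.7 = −23.751; K_B = 25.2 − 3.31×(3.81 + 8.4) = −15.2151.
Balance: K_A = K_B − x×(3.31 − 1.03), so x = (K_B − K_A)/(3.31 − 1.03) = 8.5359/2.28 = 3.74 km.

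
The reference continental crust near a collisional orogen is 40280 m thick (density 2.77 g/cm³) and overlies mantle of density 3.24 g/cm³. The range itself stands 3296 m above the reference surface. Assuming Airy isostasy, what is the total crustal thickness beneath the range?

63000 m

Root depth r = h ρ_c / (ρ_m − ρ_c) = 3296 m × 2.77 / 0.47 = 19430 m.
Total thickness = T + h + r = 40280 m + 3296 m + 19430 m = 63000 m.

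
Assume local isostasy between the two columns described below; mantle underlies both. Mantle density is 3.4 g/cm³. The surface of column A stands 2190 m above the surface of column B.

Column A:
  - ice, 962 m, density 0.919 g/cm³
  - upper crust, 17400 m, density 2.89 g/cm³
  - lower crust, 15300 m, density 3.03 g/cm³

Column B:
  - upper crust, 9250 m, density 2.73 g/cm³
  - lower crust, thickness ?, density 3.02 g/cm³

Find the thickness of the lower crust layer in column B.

8630 m

Take the compensation level at the base of the deeper column (depth z_c below the surface of column A) and equate Σ ρ_i t_i down to z_c; mantle fills any gap and the z_c terms cancel.
Column A: 962×0.919 + 17400×2.89 + 15300×3.03 + (z_c − 33662)×3.4
Column B: 2190×0 + 9250×2.73 + x×3.02 + (z_c − 2190 − 9250 − x)×3.4
The z_c×3.4 term appears on both sides and cancels. Collect the known terms of each column as K = Σ(ρt)_known − 3.4 × (depth of known layers): K_A = 97529.078 − 3.4×33662 = −16921.722; K_B = 25252.5 − 3.4×(2190 + 9250) = −13643.5.
Balance: K_A = K_B − x×(3.4 − 3.02), so x = (K_B − K_A)/(3.4 − 3.02) = 3278.22/0.38 = 8630 m.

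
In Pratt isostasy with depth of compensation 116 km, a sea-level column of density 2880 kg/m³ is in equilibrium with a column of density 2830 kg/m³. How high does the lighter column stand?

ρ_ref D = ρ (D + h) → h = D (ρ_ref − ρ)/ρ.
h = 116 km × (2880 − 2830)/2830 = 2.05 km.

2.05 km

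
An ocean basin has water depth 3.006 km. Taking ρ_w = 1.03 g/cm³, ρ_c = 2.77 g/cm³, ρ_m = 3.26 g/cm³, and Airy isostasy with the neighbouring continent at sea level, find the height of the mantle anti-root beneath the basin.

Isostatic balance requires: replacing crust with seawater at the top is compensated by replacing crust with mantle at the base: d (ρ_c − ρ_w) = a (ρ_m − ρ_c).
a = d (ρ_c − ρ_w)/(ρ_m − ρ_c) = 3.006 km × 1.74/0.49 = 10.7 km.

10.7 km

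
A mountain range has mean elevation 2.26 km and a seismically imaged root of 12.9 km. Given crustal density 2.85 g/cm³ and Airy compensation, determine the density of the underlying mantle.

Airy balance: ρ_c h = (ρ_m − ρ_c) r → ρ_m = ρ_c (1 + h/r).
ρ_m = 2.85 × (1 + 2.26 km/12.9 km) = 3.35 g/cm³.

3.35 g/cm³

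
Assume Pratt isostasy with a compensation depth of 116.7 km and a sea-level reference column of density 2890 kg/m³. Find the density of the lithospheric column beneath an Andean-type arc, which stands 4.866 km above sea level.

Pratt balance: ρ_ref D = ρ (D + h).
ρ = ρ_ref D/(D + h) = 2890 × 116.7 km/(116.7 km + 4.866 km) = 2770 kg/m³.

2770 kg/m³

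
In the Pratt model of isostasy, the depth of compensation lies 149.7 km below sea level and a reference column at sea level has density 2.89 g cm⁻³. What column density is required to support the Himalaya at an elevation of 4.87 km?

Pratt balance: ρ_ref D = ρ (D + h).
ρ = ρ_ref D/(D + h) = 2.89 × 149.7 km/(149.7 km + 4.87 km) = 2.8 g cm⁻³.

2.8 g cm⁻³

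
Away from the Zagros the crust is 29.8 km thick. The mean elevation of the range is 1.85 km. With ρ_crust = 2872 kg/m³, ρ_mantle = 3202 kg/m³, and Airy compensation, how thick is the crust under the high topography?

47.8 km

Root depth r = h ρ_c / (ρ_m − ρ_c) = 1.85 km × 2872 / 330 = 16.1 km.
Total thickness = T + h + r = 29.8 km + 1.85 km + 16.1 km = 47.8 km.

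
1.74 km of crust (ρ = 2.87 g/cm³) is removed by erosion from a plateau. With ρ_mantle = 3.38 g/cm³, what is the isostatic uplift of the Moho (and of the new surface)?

Unloading: uplift u = e ρ_c/ρ_m = 1.74 km × 2.87/3.38 = 1.48 km.

1.48 km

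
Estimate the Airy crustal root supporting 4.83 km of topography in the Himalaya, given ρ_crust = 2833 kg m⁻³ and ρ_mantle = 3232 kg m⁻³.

34.3 km

Balancing pressure at the compensation depth: the weight of the topography is balanced by the buoyancy of the root, ρ_c h = (ρ_m − ρ_c) r.
r = h · ρ_c / (ρ_m − ρ_c) = 4.83 km × 2833 / (3232 − 2833) = 34.3 km.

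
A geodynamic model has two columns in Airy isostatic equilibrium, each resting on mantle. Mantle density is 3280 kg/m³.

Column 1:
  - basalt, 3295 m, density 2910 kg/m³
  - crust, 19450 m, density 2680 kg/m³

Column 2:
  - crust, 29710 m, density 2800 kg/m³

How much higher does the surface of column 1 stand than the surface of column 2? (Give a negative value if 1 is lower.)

For any compensation level in the mantle, the mantle terms cancel and isostasy reduces to e = (Σt_1 − Σt_2) − (Σ(ρt)_1 − Σ(ρt)_2) / ρ_m.
Σt_1 = 22745 m; Σt_2 = 29710 m; Σ(ρt)_1 = 61714450; Σ(ρt)_2 = 83188000 (in m·kg/m³).
e = (22745 − 29710) − (61714450 − 83188000) / 3280 = −418 m.

−418 m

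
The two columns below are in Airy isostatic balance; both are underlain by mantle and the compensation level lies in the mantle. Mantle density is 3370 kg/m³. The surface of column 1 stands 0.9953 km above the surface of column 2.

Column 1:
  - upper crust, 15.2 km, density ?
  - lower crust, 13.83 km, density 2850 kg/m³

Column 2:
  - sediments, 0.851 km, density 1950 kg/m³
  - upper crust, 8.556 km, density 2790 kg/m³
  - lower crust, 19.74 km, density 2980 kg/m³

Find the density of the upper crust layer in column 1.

2710 kg/m³

Take the compensation level at the base of the deeper column (depth z_c below the surface of column 1) and equate Σ ρ_i t_i down to z_c; mantle fills any gap and the z_c terms cancel.
Column 1: 15.2×ρ + 13.83×2850 + (z_c − 29.03)×3370
Column 2: 0.9953×0 + 0.851×1950 + 8.556×2790 + 19.74×2980 + (z_c − 0.9953 − 29.147)×3370
The z_c×3370 term appears on both sides and cancels. Collect the known terms of each column as K = Σ(ρt)_known − 3370 × (depth of known layers): K_1 = 39415.5 − 3370×29.03 = −58415.6; K_2 = 84355.89 − 3370×(0.9953 + 29.147) = −17223.661.
Balance: K_1 + 15.2×ρ = K_2, so ρ = (K_2 − K_1)/15.2 = 41191.9/15.2 = 2710 kg/m³.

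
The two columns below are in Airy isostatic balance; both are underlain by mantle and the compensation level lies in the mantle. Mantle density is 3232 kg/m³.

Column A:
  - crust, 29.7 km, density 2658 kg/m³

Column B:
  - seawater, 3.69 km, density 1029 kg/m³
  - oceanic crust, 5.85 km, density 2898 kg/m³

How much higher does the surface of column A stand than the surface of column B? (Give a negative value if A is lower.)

For any compensation level in the mantle, the mantle terms cancel and isostasy reduces to e = (Σt_A − Σt_B) − (Σ(ρt)_A − Σ(ρt)_B) / ρ_m.
Σt_A = 29.7 km; Σt_B = 9.54 km; Σ(ρt)_A = 78942.6; Σ(ρt)_B = 20750.31 (in km·kg/m³).
e = (29.7 − 9.54) − (78942.6 − 20750.31) / 3232 = 2.15 km.

2.15 km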